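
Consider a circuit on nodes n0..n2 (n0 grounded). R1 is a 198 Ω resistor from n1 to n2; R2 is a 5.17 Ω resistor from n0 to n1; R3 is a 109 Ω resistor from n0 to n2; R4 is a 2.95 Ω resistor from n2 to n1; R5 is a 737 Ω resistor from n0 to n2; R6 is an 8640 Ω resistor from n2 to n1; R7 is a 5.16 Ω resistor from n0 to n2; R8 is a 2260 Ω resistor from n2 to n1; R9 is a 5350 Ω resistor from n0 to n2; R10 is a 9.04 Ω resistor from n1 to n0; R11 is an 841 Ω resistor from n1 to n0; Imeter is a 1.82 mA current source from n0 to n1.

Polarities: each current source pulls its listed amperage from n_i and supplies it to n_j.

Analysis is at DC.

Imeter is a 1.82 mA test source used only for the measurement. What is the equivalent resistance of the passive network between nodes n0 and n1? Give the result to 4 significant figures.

R_eq = 2.306 Ω

MNA unknowns: 2 node voltages V₁..V_2
R1: Y=0.005051 on G[1,2]
R2: Y=0.1934 on G[0,1]
R3: Y=0.009174 on G[0,2]
R4: Y=0.3390 on G[2,1]
R5: Y=0.001357 on G[0,2]
R6: Y=0.0001157 on G[2,1]
R7: Y=0.1938 on G[0,2]
R8: Y=0.0004425 on G[2,1]
R9: Y=0.0001869 on G[0,2]
R10: Y=0.1106 on G[1,0]
R11: Y=0.001189 on G[1,0]
Imeter: z[0]−=0.00182, z[1]+=0.00182
solve → V1=0.004198, V2=0.002634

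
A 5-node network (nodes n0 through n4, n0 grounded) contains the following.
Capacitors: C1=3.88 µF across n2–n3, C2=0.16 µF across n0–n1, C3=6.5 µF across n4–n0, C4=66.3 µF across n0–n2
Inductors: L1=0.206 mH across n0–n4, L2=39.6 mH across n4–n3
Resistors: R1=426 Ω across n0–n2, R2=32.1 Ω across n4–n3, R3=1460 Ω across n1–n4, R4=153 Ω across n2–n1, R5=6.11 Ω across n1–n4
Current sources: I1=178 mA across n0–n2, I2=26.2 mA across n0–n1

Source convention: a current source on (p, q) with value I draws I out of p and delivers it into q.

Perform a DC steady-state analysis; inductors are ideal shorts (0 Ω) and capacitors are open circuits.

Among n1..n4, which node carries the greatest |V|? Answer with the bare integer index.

MNA unknowns: 4 node voltages V₁..V_4 plus 2 source currents (L1, L2)
C1: Y=0.000 on G[2,3]
L1: row V0−V4=0, i_L1 at 0,4
C2: Y=0.000 on G[0,1]
R1: Y=0.002347 on G[0,2]
C3: Y=0.000 on G[4,0]
C4: Y=0.000 on G[0,2]
R2: Y=0.03115 on G[4,3]
R3: Y=0.0006849 on G[1,4]
R4: Y=0.006536 on G[2,1]
I1: z[0]−=0.178, z[2]+=0.178
L2: row V4−V3=0, i_L2 at 4,3
R5: Y=0.1637 on G[1,4]
I2: z[0]−=0.0262, z[1]+=0.0262
solve → V1=0.9463, V2=20.73, V3=0.000, V4=0.000
aux → i_L1=-0.1555, i_L2=0.000

2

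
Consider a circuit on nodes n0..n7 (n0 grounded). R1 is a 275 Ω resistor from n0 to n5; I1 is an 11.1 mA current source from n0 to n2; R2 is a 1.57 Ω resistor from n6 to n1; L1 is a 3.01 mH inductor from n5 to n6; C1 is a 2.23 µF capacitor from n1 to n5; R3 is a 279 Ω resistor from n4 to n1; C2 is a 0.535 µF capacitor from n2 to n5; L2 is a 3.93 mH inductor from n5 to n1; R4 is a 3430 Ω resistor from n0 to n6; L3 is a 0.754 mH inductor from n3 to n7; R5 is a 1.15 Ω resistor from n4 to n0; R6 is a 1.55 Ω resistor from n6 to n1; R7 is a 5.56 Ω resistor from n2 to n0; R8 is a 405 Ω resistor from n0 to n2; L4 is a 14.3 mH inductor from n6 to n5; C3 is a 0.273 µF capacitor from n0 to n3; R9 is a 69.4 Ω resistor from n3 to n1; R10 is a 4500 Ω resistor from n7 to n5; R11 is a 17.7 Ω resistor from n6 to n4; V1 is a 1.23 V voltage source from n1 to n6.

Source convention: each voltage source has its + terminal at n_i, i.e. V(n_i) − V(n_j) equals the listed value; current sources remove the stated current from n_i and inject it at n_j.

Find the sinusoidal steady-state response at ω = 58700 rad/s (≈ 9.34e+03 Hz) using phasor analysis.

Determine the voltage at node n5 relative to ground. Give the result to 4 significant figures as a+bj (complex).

Element admittances at ω=58700 rad/s:
  Y(R1) = 0.003636+0.000j S between n0,n5
  I1: injects 0.0111 A into n2 (from n0)
  Y(R2) = 0.6369+0.000j S between n6,n1
  Y(L1) = 0.000-0.005660j S between n5,n6
  Y(C1) = 0.000+0.1309j S between n1,n5
  Y(R3) = 0.003584+0.000j S between n4,n1
  Y(C2) = 0.000+0.03140j S between n2,n5
  Y(L2) = 0.000-0.004335j S between n5,n1
  Y(R4) = 0.0002915+0.000j S between n0,n6
  Y(L3) = 0.000-0.02259j S between n3,n7
  Y(R5) = 0.8696+0.000j S between n4,n0
  Y(R6) = 0.6452+0.000j S between n6,n1
  Y(R7) = 0.1799+0.000j S between n2,n0
  Y(R8) = 0.002469+0.000j S between n0,n2
  Y(L4) = 0.000-0.001191j S between n6,n5
  Y(C3) = 0.000+0.01603j S between n0,n3
  Y(R9) = 0.01441+0.000j S between n3,n1
  Y(R10) = 0.0002222+0.000j S between n7,n5
  Y(R11) = 0.05650+0.000j S between n6,n4
  V1: constraint V(n1)−V(n6) = 1.23
Assemble and solve the 8×8 MNA system:
  V(n1)=0.7688-0.3536j  V(n2)=0.1196+0.09911j  V(n3)=0.1738-0.5423j  V(n4)=-0.02507-0.02285j  V(n5)=0.6950-0.2420j  V(n6)=-0.4612-0.3536j  V(n7)=0.1709-0.5371j
  i(V1)=-1.603-0.01087j

0.6950-0.2420j V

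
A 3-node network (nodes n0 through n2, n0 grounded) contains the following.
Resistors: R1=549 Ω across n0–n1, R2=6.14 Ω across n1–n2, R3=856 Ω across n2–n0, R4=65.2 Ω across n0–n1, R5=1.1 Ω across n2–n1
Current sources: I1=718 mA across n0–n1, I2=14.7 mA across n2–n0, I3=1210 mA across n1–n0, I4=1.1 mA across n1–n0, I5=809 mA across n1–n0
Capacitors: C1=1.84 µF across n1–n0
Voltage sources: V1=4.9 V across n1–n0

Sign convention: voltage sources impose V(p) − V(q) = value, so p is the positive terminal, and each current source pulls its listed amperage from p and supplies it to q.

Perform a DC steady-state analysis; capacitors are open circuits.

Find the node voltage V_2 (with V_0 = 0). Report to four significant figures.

4.881 V

MNA unknowns: 2 node voltages V₁..V_2 plus 1 source current (V1)
R1: Y=0.001821 on G[0,1]
I1: z[0]−=0.718, z[1]+=0.718
R2: Y=0.1629 on G[1,2]
R3: Y=0.001168 on G[2,0]
I2: z[2]−=0.0147, z[0]+=0.0147
I3: z[1]−=1.21, z[0]+=1.21
R4: Y=0.01534 on G[0,1]
C1: Y=0.000 on G[1,0]
I4: z[1]−=0.0011, z[0]+=0.0011
I5: z[1]−=0.809, z[0]+=0.809
R5: Y=0.9091 on G[2,1]
V1: row V1−V0=4.9, i_V1 at 1,0
solve → V1=4.900, V2=4.881
aux → i_V1=-1.407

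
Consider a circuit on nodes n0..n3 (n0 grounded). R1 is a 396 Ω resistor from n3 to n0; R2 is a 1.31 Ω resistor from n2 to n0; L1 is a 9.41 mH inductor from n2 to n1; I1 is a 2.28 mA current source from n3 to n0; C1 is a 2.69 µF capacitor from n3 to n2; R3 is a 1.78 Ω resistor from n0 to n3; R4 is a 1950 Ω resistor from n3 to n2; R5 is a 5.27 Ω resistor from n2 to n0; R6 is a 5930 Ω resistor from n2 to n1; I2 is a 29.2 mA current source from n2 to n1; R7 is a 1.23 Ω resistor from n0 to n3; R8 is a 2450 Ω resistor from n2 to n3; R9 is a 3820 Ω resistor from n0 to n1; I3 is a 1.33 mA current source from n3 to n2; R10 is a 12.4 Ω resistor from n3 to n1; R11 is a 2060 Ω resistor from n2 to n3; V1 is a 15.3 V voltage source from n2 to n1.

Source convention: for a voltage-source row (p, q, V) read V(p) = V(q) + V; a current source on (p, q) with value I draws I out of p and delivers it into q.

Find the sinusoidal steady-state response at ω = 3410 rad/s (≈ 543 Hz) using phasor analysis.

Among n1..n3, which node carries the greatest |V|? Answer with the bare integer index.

MNA unknowns: 3 node voltages V₁..V_3 plus 1 source current (V1)
R1: Y=0.002525+0.000j on G[3,0]
R2: Y=0.7634+0.000j on G[2,0]
L1: Y=0.000-0.03116j on G[2,1]
I1: z[3]−=0.00228, z[0]+=0.00228
C1: Y=0.000+0.009173j on G[3,2]
R3: Y=0.5618+0.000j on G[0,3]
R4: Y=0.0005128+0.000j on G[3,2]
R5: Y=0.1898+0.000j on G[2,0]
R6: Y=0.0001686+0.000j on G[2,1]
I2: z[2]−=0.0292, z[1]+=0.0292
R7: Y=0.8130+0.000j on G[0,3]
R8: Y=0.0004082+0.000j on G[2,3]
R9: Y=0.0002618+0.000j on G[0,1]
I3: z[3]−=0.00133, z[2]+=0.00133
R10: Y=0.08065+0.000j on G[3,1]
R11: Y=0.0004854+0.000j on G[2,3]
V1: row V2−V1=15.3, i_V1 at 2,1
solve → V1=-14.17-0.01611j, V2=1.134-0.01611j, V3=-0.7840+0.01115j
aux → i_V1=-1.115+0.4746j

1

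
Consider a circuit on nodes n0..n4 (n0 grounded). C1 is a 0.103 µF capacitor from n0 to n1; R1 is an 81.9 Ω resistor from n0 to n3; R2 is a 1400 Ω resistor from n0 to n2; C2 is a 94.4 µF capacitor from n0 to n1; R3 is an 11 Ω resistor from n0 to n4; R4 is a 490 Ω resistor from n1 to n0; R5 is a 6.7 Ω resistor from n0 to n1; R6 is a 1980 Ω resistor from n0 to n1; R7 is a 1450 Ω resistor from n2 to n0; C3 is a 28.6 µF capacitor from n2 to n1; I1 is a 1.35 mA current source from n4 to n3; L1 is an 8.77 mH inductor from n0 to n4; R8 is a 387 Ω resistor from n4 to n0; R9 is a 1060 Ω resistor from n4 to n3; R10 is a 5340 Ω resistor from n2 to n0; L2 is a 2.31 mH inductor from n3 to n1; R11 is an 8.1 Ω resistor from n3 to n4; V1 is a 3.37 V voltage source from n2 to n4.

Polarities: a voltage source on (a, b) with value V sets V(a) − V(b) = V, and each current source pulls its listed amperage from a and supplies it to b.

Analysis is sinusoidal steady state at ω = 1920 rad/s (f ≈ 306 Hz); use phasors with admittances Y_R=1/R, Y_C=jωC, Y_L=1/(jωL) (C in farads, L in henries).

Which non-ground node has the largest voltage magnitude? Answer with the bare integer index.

Apply KCL at each of the 4 non-ground nodes and solve the resulting linear system.
Node n1: branches {C1, C2, R4, R5, R6, C3, L2} → V_1 = 0.2970+0.2501j
Node n2: branches {R2, R7, C3, R10, V1} → V_2 = 3.699-0.7606j
Node n3: branches {R1, I1, R9, L2, R11} → V_3 = 0.7183+0.002652j
Node n4: branches {R3, I1, L1, R8, R9, R11, V1} → V_4 = 0.3295-0.7606j
Source currents: i(V1)=-0.06138-0.1856j

2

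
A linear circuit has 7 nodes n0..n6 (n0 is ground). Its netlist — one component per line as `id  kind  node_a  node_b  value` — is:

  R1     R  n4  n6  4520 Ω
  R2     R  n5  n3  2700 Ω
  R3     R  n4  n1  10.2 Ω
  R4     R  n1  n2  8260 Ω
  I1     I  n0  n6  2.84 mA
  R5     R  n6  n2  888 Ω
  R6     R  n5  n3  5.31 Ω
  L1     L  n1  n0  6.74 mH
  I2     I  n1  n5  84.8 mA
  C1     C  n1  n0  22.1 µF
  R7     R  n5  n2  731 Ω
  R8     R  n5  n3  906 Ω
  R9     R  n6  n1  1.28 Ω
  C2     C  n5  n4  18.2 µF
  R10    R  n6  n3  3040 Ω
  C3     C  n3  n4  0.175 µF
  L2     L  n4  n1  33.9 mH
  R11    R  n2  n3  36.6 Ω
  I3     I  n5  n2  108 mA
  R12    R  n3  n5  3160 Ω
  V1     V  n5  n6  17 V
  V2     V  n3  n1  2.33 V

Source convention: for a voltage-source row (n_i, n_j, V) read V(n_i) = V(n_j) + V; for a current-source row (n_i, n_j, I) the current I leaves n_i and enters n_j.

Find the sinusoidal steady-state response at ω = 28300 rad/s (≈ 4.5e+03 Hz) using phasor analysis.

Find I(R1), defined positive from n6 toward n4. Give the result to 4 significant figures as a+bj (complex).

-0.003656-0.0005201j A

MNA unknowns: 6 node voltages V₁..V_6 plus 2 source currents (V1, V2)
R1: Y=0.0002212+0.000j on G[4,6]
R2: Y=0.0003704+0.000j on G[5,3]
R3: Y=0.09804+0.000j on G[4,1]
R4: Y=0.0001211+0.000j on G[1,2]
I1: z[0]−=0.00284, z[6]+=0.00284
R5: Y=0.001126+0.000j on G[6,2]
R6: Y=0.1883+0.000j on G[5,3]
L1: Y=0.000-0.005243j on G[1,0]
I2: z[1]−=0.0848, z[5]+=0.0848
C1: Y=0.000+0.6254j on G[1,0]
R7: Y=0.001368+0.000j on G[5,2]
R8: Y=0.001104+0.000j on G[5,3]
R9: Y=0.7812+0.000j on G[6,1]
C2: Y=0.000+0.5151j on G[5,4]
R10: Y=0.0003289+0.000j on G[6,3]
C3: Y=0.000+0.004952j on G[3,4]
L2: Y=0.000-0.001042j on G[4,1]
R11: Y=0.02732+0.000j on G[2,3]
I3: z[5]−=0.108, z[2]+=0.108
R12: Y=0.0003165+0.000j on G[3,5]
V1: row V5−V6=17, i_V1 at 5,6
V2: row V3−V1=2.33, i_V2 at 3,1
solve → V1=0.000-0.004579j, V2=6.167-0.02536j, V3=2.330-0.004579j, V4=12.40+2.097j, V5=12.87-0.2540j, V6=-4.130-0.2540j
aux → i_V1=-3.247-0.1957j, i_V2=2.096+0.001784j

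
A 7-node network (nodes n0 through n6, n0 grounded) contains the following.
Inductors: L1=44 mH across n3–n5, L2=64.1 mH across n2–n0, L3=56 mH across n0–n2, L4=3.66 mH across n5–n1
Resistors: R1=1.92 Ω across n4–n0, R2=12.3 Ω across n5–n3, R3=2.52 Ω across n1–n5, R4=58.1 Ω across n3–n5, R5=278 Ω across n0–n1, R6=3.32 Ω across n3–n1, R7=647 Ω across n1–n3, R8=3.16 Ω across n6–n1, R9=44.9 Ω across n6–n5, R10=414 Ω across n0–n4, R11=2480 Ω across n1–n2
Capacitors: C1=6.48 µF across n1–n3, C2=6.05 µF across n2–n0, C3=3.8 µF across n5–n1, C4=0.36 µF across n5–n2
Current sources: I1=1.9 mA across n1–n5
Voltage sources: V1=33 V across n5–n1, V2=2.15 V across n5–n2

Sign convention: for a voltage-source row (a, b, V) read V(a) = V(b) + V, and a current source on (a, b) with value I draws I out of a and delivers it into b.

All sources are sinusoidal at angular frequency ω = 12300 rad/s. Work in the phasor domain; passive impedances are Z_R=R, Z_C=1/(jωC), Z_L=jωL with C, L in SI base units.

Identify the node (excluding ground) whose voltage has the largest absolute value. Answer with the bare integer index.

1

MNA unknowns: 6 node voltages V₁..V_6 plus 2 source currents (V1, V2)
L1: Y=0.000-0.001848j on G[3,5]
L2: Y=0.000-0.001268j on G[2,0]
R1: Y=0.5208+0.000j on G[4,0]
L3: Y=0.000-0.001452j on G[0,2]
C1: Y=0.000+0.07970j on G[1,3]
R2: Y=0.08130+0.000j on G[5,3]
L4: Y=0.000-0.02221j on G[5,1]
R3: Y=0.3968+0.000j on G[1,5]
R4: Y=0.01721+0.000j on G[3,5]
I1: z[1]−=0.0019, z[5]+=0.0019
R5: Y=0.003597+0.000j on G[0,1]
C2: Y=0.000+0.07441j on G[2,0]
R6: Y=0.3012+0.000j on G[3,1]
R7: Y=0.001546+0.000j on G[1,3]
C3: Y=0.000+0.04674j on G[5,1]
C4: Y=0.000+0.004428j on G[5,2]
R8: Y=0.3165+0.000j on G[6,1]
R9: Y=0.02227+0.000j on G[6,5]
R10: Y=0.002415+0.000j on G[0,4]
R11: Y=0.0004032+0.000j on G[1,2]
V1: row V5−V1=33, i_V1 at 5,1
V2: row V5−V2=2.15, i_V2 at 5,2
solve → V1=-30.77-1.544j, V2=0.07746-1.544j, V3=-22.99-3.205j, V4=0.000+0.000j, V5=2.227-1.544j, V6=-28.60-1.544j
aux → i_V1=-16.39-0.9320j, i_V2=0.1231-0.003966j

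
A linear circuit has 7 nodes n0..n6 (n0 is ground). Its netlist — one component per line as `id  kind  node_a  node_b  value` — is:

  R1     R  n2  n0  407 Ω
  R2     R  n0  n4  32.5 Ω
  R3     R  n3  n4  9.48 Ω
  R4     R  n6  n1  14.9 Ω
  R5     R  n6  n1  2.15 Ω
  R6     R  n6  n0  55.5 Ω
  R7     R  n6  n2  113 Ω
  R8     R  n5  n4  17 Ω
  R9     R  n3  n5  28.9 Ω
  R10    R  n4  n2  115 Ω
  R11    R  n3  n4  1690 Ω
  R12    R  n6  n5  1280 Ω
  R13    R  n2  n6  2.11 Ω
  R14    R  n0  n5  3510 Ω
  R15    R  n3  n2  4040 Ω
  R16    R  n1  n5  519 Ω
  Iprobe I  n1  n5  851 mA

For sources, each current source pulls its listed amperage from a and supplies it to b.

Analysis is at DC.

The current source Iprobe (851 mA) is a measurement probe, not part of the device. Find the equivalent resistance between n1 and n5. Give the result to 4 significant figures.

R_eq = 52.41 Ω

MNA unknowns: 6 node voltages V₁..V_6
R1: Y=0.002457 on G[2,0]
R2: Y=0.03077 on G[0,4]
R3: Y=0.1055 on G[3,4]
R4: Y=0.06711 on G[6,1]
R5: Y=0.4651 on G[6,1]
R6: Y=0.01802 on G[6,0]
R7: Y=0.008850 on G[6,2]
R8: Y=0.05882 on G[5,4]
R9: Y=0.03460 on G[3,5]
R10: Y=0.008696 on G[4,2]
R11: Y=0.0005917 on G[3,4]
R12: Y=0.0007813 on G[6,5]
R13: Y=0.4739 on G[2,6]
R14: Y=0.0002849 on G[0,5]
R15: Y=0.0002475 on G[3,2]
R16: Y=0.001927 on G[1,5]
Iprobe: z[1]−=0.851, z[5]+=0.851
solve → V1=-22.40, V2=-20.23, V3=15.72, V4=13.69, V5=22.20, V6=-20.97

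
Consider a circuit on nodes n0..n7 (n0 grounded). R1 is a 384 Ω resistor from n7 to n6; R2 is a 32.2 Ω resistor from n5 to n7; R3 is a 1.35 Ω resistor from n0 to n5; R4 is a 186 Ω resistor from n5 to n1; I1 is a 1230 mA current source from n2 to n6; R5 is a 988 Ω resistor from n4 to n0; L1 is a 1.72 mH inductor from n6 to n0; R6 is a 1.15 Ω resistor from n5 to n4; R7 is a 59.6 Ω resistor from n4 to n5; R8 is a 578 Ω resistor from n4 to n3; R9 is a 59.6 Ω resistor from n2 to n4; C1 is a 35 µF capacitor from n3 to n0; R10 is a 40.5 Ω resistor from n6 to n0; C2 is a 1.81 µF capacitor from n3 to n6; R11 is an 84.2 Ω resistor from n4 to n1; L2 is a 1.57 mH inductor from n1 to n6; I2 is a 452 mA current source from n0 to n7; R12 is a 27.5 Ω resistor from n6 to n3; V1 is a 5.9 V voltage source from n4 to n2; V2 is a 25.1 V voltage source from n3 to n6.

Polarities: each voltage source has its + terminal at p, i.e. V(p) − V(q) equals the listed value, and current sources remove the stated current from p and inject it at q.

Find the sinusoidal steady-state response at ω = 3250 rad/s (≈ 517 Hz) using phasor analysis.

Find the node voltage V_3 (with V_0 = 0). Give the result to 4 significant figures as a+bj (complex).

MNA unknowns: 7 node voltages V₁..V_7 plus 2 source currents (V1, V2)
R1: Y=0.002604+0.000j on G[7,6]
R2: Y=0.03106+0.000j on G[5,7]
R3: Y=0.7407+0.000j on G[0,5]
R4: Y=0.005376+0.000j on G[5,1]
I1: z[2]−=1.23, z[6]+=1.23
R5: Y=0.001012+0.000j on G[4,0]
L1: Y=0.000-0.1789j on G[6,0]
R6: Y=0.8696+0.000j on G[5,4]
R7: Y=0.01678+0.000j on G[4,5]
R8: Y=0.001730+0.000j on G[4,3]
R9: Y=0.01678+0.000j on G[2,4]
C1: Y=0.000+0.1137j on G[3,0]
R10: Y=0.02469+0.000j on G[6,0]
C2: Y=0.000+0.005882j on G[3,6]
R11: Y=0.01188+0.000j on G[4,1]
L2: Y=0.000-0.1960j on G[1,6]
I2: z[0]−=0.452, z[7]+=0.452
R12: Y=0.03636+0.000j on G[6,3]
V1: row V4−V2=5.9, i_V1 at 4,2
V2: row V3−V6=25.1, i_V2 at 3,6
solve → V1=36.67-11.02j, V2=-6.623-0.4436j, V3=62.71-7.749j, V4=-0.7230-0.4436j, V5=0.03899-0.2881j, V6=37.61-7.749j, V7=16.37-0.8654j
aux → i_V1=1.131+0.000j, i_V2=-1.904-7.268j

62.71-7.749j V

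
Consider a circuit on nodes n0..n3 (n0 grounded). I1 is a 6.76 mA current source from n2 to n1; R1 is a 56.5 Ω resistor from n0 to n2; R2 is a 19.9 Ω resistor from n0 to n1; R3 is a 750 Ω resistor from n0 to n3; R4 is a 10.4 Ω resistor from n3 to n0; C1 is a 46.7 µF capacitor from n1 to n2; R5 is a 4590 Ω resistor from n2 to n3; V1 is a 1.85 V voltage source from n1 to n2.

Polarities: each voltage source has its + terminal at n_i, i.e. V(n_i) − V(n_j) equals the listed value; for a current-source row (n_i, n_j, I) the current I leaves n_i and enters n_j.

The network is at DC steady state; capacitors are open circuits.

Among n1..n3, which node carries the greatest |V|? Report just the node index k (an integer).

2

Element admittances at DC:
  I1: injects 0.00676 A into n1 (from n2)
  Y(R1) = 0.01770 S between n0,n2
  Y(R2) = 0.05025 S between n0,n1
  Y(R3) = 0.001333 S between n0,n3
  Y(R4) = 0.09615 S between n3,n0
  Y(C1) = 0.000 S between n1,n2
  Y(R5) = 0.0002179 S between n2,n3
  V1: constraint V(n1)−V(n2) = 1.85
Assemble and solve the 4×4 MNA system:
  V(n1)=0.4862  V(n2)=-1.364  V(n3)=-0.003041
  i(V1)=-0.01767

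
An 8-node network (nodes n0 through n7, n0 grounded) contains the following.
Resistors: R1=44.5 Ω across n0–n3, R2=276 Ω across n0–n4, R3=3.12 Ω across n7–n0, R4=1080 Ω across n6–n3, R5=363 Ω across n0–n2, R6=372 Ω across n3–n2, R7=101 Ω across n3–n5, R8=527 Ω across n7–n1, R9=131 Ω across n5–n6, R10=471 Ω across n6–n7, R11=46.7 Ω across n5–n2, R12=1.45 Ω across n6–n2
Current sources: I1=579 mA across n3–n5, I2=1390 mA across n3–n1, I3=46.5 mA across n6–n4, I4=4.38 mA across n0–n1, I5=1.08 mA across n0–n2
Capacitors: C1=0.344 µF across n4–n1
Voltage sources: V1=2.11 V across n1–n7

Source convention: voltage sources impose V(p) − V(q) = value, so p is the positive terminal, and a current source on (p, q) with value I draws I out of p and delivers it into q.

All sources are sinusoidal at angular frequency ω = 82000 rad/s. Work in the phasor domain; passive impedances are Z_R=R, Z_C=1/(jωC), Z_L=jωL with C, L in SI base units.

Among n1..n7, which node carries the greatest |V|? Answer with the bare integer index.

3

Apply KCL at each of the 7 non-ground nodes and solve the resulting linear system.
Node n1: branches {I2, I4, C1, R8, V1} → V_1 = 6.394+0.009049j
Node n2: branches {R5, R6, R11, I5, R12} → V_2 = -16.56+0.001561j
Node n3: branches {R1, I1, I2, R4, R6, R7} → V_3 = -59.87+0.0005144j
Node n4: branches {R2, I3, C1} → V_4 = 6.497-0.8049j
Node n5: branches {I1, R7, R9, R11} → V_5 = -12.71+0.001298j
Node n6: branches {I3, R4, R9, R10, R12} → V_6 = -16.58+0.001579j
Node n7: branches {R3, R8, R10, V1} → V_7 = 4.284+0.009049j
Source currents: i(V1)=1.413+0.002916j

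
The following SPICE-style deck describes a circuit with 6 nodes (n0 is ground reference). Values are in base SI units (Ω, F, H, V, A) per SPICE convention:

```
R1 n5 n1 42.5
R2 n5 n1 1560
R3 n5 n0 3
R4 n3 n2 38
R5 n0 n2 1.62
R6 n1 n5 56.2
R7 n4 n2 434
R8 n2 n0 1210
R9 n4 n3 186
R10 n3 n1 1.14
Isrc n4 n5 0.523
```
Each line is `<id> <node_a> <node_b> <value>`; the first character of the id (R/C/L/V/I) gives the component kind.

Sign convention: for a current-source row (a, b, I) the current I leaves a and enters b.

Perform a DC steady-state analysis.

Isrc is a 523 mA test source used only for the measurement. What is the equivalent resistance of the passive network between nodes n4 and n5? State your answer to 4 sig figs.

R_eq = 138.9 Ω

Apply KCL at each of the 5 non-ground nodes and solve the resulting linear system.
Node n1: branches {R1, R2, R6, R10} → V_1 = -4.800
Node n2: branches {R4, R5, R7, R8} → V_2 = -0.4621
Node n3: branches {R4, R9, R10} → V_3 = -5.071
Node n4: branches {R7, R9, Isrc} → V_4 = -71.78
Node n5: branches {R1, R2, R3, R6, Isrc} → V_5 = 0.8568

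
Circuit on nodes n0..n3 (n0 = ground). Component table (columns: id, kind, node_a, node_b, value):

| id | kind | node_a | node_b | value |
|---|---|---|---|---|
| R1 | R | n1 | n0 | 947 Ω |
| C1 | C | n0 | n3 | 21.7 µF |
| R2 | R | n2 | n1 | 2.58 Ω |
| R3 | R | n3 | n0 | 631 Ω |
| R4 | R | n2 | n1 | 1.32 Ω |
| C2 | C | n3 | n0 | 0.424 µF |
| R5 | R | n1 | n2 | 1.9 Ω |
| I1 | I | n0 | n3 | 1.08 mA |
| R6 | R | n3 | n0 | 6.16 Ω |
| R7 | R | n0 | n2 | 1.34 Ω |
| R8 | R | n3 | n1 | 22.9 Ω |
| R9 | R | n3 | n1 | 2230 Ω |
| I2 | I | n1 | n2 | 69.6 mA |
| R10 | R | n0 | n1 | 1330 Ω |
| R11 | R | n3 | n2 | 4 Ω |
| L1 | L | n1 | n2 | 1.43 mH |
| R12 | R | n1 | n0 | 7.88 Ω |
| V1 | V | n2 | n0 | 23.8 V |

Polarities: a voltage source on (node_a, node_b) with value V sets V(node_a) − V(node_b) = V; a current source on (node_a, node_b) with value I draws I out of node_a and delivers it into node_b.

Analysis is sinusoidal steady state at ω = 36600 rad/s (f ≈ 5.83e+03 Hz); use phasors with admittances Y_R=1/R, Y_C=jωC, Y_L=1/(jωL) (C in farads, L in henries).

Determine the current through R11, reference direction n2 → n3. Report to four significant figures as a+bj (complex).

5.038+1.616j A

Apply KCL at each of the 3 non-ground nodes and solve the resulting linear system.
Node n1: branches {R1, R2, R4, R5, R8, R9, I2, R10, L1, R12} → V_1 = 21.62-0.1772j
Node n2: branches {R2, R4, R5, R7, I2, R11, L1, V1} → V_2 = 23.80+0.000j
Node n3: branches {C1, R3, C2, I1, R6, R8, R9, R11} → V_3 = 3.647-6.464j
Source currents: i(V1)=-26.38-1.871j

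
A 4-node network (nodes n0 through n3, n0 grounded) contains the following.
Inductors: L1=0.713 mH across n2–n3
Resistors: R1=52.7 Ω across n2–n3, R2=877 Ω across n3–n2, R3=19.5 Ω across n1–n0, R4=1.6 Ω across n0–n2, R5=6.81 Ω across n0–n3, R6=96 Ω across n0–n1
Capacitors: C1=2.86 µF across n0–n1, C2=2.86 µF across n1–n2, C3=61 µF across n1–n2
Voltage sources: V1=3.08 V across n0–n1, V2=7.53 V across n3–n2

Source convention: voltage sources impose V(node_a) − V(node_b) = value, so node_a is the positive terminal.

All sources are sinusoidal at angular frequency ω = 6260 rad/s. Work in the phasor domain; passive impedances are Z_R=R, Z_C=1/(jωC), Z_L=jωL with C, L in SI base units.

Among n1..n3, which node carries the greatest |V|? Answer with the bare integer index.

3

MNA unknowns: 3 node voltages V₁..V_3 plus 2 source currents (V1, V2)
L1: Y=0.000-0.2240j on G[2,3]
R1: Y=0.01898+0.000j on G[2,3]
C1: Y=0.000+0.01790j on G[0,1]
C2: Y=0.000+0.01790j on G[1,2]
R2: Y=0.001140+0.000j on G[3,2]
R3: Y=0.05128+0.000j on G[1,0]
R4: Y=0.6250+0.000j on G[0,2]
C3: Y=0.000+0.3819j on G[1,2]
R5: Y=0.1468+0.000j on G[0,3]
R6: Y=0.01042+0.000j on G[0,1]
V1: row V0−V1=3.08, i_V1 at 0,1
V2: row V3−V2=7.53, i_V2 at 3,2
solve → V1=-3.080+0.000j, V2=-1.781-0.6728j, V3=5.749-0.6728j
aux → i_V1=-0.4590-0.5744j, i_V2=-0.9957+1.786j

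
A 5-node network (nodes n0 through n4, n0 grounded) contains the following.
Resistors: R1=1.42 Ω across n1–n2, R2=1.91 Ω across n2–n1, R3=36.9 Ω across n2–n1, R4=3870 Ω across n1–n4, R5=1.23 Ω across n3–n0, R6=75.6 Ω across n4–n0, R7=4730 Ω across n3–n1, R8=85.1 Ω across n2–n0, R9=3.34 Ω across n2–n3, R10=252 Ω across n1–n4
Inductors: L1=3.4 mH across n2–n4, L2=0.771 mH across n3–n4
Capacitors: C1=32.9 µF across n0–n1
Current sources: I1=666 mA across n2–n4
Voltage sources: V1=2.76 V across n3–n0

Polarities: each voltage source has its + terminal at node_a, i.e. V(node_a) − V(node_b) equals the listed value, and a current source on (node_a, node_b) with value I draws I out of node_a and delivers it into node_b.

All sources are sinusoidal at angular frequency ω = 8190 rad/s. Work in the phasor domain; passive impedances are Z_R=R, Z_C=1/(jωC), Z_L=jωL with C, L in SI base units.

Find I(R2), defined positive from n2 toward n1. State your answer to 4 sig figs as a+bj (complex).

0.05996+0.03348j A

MNA unknowns: 4 node voltages V₁..V_4 plus 1 source current (V1)
R1: Y=0.7042+0.000j on G[1,2]
R2: Y=0.5236+0.000j on G[2,1]
R3: Y=0.02710+0.000j on G[2,1]
L1: Y=0.000-0.03591j on G[2,4]
R4: Y=0.0002584+0.000j on G[1,4]
R5: Y=0.8130+0.000j on G[3,0]
R6: Y=0.01323+0.000j on G[4,0]
L2: Y=0.000-0.1584j on G[3,4]
C1: Y=0.000+0.2695j on G[0,1]
I1: z[2]−=0.666, z[4]+=0.666
R7: Y=0.0002114+0.000j on G[3,1]
R8: Y=0.01175+0.000j on G[2,0]
R9: Y=0.2994+0.000j on G[2,3]
R10: Y=0.003968+0.000j on G[1,4]
V1: row V3−V0=2.76, i_V1 at 3,0
solve → V1=0.3559-0.5709j, V2=0.4705-0.5069j, V3=2.760+0.000j, V4=2.628+3.106j
aux → i_V1=-2.438-0.1310j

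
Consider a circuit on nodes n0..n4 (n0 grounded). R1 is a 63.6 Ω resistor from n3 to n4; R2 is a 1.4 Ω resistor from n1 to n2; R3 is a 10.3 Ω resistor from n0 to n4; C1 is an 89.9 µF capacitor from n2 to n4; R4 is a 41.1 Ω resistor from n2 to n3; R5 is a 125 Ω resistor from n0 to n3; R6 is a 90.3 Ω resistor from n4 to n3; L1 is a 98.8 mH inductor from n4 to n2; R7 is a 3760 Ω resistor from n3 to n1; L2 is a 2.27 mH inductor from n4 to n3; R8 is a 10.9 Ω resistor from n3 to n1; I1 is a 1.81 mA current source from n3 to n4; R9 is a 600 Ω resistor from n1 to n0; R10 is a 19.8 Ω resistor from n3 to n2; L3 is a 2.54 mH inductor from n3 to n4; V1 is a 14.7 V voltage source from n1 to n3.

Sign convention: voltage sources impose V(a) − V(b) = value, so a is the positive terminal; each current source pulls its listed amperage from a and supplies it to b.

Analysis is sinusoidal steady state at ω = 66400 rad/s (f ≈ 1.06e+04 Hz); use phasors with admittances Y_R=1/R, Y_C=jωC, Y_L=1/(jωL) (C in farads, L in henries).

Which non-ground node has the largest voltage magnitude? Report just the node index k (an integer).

Element admittances at ω=66400 rad/s:
  Y(R1) = 0.01572+0.000j S between n3,n4
  Y(R2) = 0.7143+0.000j S between n1,n2
  Y(R3) = 0.09709+0.000j S between n0,n4
  Y(C1) = 0.000+5.969j S between n2,n4
  Y(R4) = 0.02433+0.000j S between n2,n3
  Y(R5) = 0.008000+0.000j S between n0,n3
  Y(R6) = 0.01107+0.000j S between n4,n3
  Y(L1) = 0.000-0.0001524j S between n4,n2
  Y(R7) = 0.0002660+0.000j S between n3,n1
  Y(L2) = 0.000-0.006634j S between n4,n3
  Y(R8) = 0.09174+0.000j S between n3,n1
  I1: injects 0.00181 A into n4 (from n3)
  Y(R9) = 0.001667+0.000j S between n1,n0
  Y(R10) = 0.05051+0.000j S between n3,n2
  Y(L3) = 0.000-0.005929j S between n3,n4
  V1: constraint V(n1)−V(n3) = 14.7
Assemble and solve the 5×5 MNA system:
  V(n1)=2.847-0.2404j  V(n2)=0.9025-0.04879j  V(n3)=-11.85-0.2404j  V(n4)=0.9278+0.02393j
  i(V1)=-2.746+0.1372j

3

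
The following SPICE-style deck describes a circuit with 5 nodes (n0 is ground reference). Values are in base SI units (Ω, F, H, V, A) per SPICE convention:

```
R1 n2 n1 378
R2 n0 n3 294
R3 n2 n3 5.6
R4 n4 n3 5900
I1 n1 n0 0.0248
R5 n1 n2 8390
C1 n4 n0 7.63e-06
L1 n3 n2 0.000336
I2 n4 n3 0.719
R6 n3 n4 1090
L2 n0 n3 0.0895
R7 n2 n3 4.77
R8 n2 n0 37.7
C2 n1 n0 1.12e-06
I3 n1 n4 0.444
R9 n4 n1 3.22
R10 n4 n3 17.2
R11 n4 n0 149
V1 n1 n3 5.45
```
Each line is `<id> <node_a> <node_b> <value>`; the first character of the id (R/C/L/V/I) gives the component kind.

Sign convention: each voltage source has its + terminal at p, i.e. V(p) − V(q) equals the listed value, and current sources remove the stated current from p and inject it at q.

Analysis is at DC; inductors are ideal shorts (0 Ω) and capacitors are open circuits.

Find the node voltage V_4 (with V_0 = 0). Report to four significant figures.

3.765 V

Element admittances at DC:
  Y(R1) = 0.002646 S between n2,n1
  Y(R2) = 0.003401 S between n0,n3
  Y(R3) = 0.1786 S between n2,n3
  Y(R4) = 0.0001695 S between n4,n3
  I1: injects 0.0248 A into n0 (from n1)
  Y(R5) = 0.0001192 S between n1,n2
  Y(C1) = 0.000 S between n4,n0
  L1: short n3↔n2 (DC inductor)
  I2: injects 0.719 A into n3 (from n4)
  Y(R6) = 0.0009174 S between n3,n4
  L2: short n0↔n3 (DC inductor)
  Y(R7) = 0.2096 S between n2,n3
  Y(R8) = 0.02653 S between n2,n0
  Y(C2) = 0.000 S between n1,n0
  I3: injects 0.444 A into n4 (from n1)
  Y(R9) = 0.3106 S between n4,n1
  Y(R10) = 0.05814 S between n4,n3
  Y(R11) = 0.006711 S between n4,n0
  V1: constraint V(n1)−V(n3) = 5.45
Assemble and solve the 7×7 MNA system:
  V(n1)=5.450  V(n2)=0.000  V(n3)=0.000  V(n4)=3.765
  i(L1)=-0.01507  i(L2)=0.05007  i(V1)=-1.007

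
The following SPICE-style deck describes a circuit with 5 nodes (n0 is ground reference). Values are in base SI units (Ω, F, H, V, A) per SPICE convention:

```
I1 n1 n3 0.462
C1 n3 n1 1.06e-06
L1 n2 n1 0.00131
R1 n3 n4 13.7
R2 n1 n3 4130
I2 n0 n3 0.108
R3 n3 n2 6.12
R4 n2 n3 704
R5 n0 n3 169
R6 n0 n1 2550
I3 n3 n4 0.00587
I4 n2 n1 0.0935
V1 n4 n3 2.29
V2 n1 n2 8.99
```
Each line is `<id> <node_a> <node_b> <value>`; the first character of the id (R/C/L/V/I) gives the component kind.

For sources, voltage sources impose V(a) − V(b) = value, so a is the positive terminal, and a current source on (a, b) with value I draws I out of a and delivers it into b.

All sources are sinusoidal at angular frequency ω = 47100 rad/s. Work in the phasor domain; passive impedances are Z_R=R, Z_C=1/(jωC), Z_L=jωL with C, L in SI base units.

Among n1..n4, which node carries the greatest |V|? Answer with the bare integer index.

Element admittances at ω=47100 rad/s:
  I1: injects 0.462 A into n3 (from n1)
  Y(C1) = 0.000+0.04993j S between n3,n1
  Y(L1) = 0.000-0.01621j S between n2,n1
  Y(R1) = 0.07299+0.000j S between n3,n4
  Y(R2) = 0.0002421+0.000j S between n1,n3
  I2: injects 0.108 A into n3 (from n0)
  Y(R3) = 0.1634+0.000j S between n3,n2
  Y(R4) = 0.001420+0.000j S between n2,n3
  Y(R5) = 0.005917+0.000j S between n0,n3
  Y(R6) = 0.0003922+0.000j S between n0,n1
  I3: injects 0.00587 A into n4 (from n3)
  I4: injects 0.0935 A into n1 (from n2)
  V1: constraint V(n4)−V(n3) = 2.29
  V2: constraint V(n1)−V(n2) = 8.99
Assemble and solve the 6×6 MNA system:
  V(n1)=22.38-1.589j  V(n2)=13.39-1.589j  V(n3)=16.77+0.1053j  V(n4)=19.06+0.1053j
  i(V1)=-0.1613+0.000j  i(V2)=-0.4632-0.1335j

1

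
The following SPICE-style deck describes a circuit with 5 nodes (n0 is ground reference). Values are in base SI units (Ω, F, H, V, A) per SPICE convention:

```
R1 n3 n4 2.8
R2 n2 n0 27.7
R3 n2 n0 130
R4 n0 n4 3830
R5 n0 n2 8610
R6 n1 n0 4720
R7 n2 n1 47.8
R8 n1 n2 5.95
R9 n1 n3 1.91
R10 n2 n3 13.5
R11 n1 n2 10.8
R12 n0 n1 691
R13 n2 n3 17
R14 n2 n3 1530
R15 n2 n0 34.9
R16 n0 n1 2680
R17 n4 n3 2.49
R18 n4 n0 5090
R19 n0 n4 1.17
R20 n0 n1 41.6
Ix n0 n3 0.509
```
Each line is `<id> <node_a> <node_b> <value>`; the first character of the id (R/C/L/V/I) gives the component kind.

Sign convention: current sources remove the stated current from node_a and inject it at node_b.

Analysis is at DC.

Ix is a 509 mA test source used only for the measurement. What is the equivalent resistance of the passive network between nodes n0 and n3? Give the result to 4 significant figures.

R_eq = 2.071 Ω

Element admittances at DC:
  Y(R1) = 0.3571 S between n3,n4
  Y(R2) = 0.03610 S between n2,n0
  Y(R3) = 0.007692 S between n2,n0
  Y(R4) = 0.0002611 S between n0,n4
  Y(R5) = 0.0001161 S between n0,n2
  Y(R6) = 0.0002119 S between n1,n0
  Y(R7) = 0.02092 S between n2,n1
  Y(R8) = 0.1681 S between n1,n2
  Y(R9) = 0.5236 S between n1,n3
  Y(R10) = 0.07407 S between n2,n3
  Y(R11) = 0.09259 S between n1,n2
  Y(R12) = 0.001447 S between n0,n1
  Y(R13) = 0.05882 S between n2,n3
  Y(R14) = 0.0006536 S between n2,n3
  Y(R15) = 0.02865 S between n2,n0
  Y(R16) = 0.0003731 S between n0,n1
  Y(R17) = 0.4016 S between n4,n3
  Y(R18) = 0.0001965 S between n4,n0
  Y(R19) = 0.8547 S between n0,n4
  Y(R20) = 0.02404 S between n0,n1
  Ix: injects 0.509 A into n3 (from n0)
Assemble and solve the 4×4 MNA system:
  V(n1)=0.9468  V(n2)=0.8352  V(n3)=1.054  V(n4)=0.4955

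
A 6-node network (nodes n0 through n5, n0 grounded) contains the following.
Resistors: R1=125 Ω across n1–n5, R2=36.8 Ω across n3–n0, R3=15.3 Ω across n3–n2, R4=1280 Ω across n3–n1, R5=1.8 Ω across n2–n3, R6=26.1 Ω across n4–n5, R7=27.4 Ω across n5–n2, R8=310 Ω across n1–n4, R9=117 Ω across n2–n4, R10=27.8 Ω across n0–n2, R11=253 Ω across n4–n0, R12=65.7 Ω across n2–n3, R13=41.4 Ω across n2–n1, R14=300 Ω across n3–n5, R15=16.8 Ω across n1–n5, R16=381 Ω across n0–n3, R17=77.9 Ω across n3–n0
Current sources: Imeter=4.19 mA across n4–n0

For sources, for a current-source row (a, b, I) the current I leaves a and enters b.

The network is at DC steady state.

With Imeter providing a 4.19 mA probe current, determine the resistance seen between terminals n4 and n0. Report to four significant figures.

R_eq = 36.93 Ω

MNA unknowns: 5 node voltages V₁..V_5
R1: Y=0.008000 on G[1,5]
R2: Y=0.02717 on G[3,0]
R3: Y=0.06536 on G[3,2]
R4: Y=0.0007813 on G[3,1]
R5: Y=0.5556 on G[2,3]
R6: Y=0.03831 on G[4,5]
R7: Y=0.03650 on G[5,2]
R8: Y=0.003226 on G[1,4]
R9: Y=0.008547 on G[2,4]
R10: Y=0.03597 on G[0,2]
R11: Y=0.003953 on G[4,0]
R12: Y=0.01522 on G[2,3]
R13: Y=0.02415 on G[2,1]
R14: Y=0.003333 on G[3,5]
R15: Y=0.05952 on G[1,5]
R16: Y=0.002625 on G[0,3]
R17: Y=0.01284 on G[3,0]
Imeter: z[4]−=0.00419, z[0]+=0.00419
solve → V1=-0.08200, V2=-0.04697, V3=-0.04430, V4=-0.1547, V5=-0.09149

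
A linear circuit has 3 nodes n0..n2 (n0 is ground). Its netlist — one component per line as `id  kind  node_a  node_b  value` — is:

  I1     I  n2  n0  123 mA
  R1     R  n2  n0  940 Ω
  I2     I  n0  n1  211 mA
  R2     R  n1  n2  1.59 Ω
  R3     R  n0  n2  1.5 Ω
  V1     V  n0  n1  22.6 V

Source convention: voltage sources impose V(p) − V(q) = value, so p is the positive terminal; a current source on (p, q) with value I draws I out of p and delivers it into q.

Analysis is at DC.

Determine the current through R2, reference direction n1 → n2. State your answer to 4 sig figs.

Apply KCL at each of the 2 non-ground nodes and solve the resulting linear system.
Node n1: branches {I2, R2, V1} → V_1 = -22.60
Node n2: branches {I1, R1, R2, R3} → V_2 = -11.06
Source currents: i(V1)=-7.471

-7.260 A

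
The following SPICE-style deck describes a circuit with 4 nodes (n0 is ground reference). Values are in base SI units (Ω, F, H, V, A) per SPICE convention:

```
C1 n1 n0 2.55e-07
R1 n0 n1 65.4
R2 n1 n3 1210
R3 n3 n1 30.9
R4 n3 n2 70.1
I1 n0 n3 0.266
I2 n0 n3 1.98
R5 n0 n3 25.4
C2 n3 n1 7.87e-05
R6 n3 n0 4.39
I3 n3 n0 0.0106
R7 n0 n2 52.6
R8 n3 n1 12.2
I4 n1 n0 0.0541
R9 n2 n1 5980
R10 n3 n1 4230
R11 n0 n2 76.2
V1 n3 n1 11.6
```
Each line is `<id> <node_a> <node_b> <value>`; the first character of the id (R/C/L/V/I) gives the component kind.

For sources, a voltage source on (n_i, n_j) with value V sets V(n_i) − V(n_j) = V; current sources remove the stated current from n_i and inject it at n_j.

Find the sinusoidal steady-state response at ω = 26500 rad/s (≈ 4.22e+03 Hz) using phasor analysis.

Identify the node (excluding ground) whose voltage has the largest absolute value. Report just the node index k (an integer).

Apply KCL at each of the 3 non-ground nodes and solve the resulting linear system.
Node n1: branches {C1, R1, R2, R3, C2, R8, I4, R9, R10, V1} → V_1 = -3.527+0.08151j
Node n2: branches {R4, R7, R9, R11} → V_2 = 2.460+0.02526j
Node n3: branches {R2, R3, R4, I1, I2, R5, C2, R6, I3, R8, R10, V1} → V_3 = 8.073+0.08151j
Source currents: i(V1)=-1.340-24.21j

3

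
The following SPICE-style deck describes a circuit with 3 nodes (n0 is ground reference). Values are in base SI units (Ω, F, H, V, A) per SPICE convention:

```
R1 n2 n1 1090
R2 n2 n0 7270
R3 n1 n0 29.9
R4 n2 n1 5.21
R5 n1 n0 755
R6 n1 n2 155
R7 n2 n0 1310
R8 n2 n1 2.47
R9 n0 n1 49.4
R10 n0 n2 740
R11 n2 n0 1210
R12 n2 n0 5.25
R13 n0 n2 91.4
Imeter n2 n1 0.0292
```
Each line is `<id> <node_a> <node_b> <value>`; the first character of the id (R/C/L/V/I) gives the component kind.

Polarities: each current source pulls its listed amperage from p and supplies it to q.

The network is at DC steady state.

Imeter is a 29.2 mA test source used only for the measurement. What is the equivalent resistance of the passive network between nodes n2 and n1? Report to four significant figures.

R_eq = 1.544 Ω

MNA unknowns: 2 node voltages V₁..V_2
R1: Y=0.0009174 on G[2,1]
R2: Y=0.0001376 on G[2,0]
R3: Y=0.03344 on G[1,0]
R4: Y=0.1919 on G[2,1]
R5: Y=0.001325 on G[1,0]
R6: Y=0.006452 on G[1,2]
R7: Y=0.0007634 on G[2,0]
R8: Y=0.4049 on G[2,1]
R9: Y=0.02024 on G[0,1]
R10: Y=0.001351 on G[0,2]
R11: Y=0.0008264 on G[2,0]
R12: Y=0.1905 on G[2,0]
R13: Y=0.01094 on G[0,2]
Imeter: z[2]−=0.0292, z[1]+=0.0292
solve → V1=0.03554, V2=-0.009560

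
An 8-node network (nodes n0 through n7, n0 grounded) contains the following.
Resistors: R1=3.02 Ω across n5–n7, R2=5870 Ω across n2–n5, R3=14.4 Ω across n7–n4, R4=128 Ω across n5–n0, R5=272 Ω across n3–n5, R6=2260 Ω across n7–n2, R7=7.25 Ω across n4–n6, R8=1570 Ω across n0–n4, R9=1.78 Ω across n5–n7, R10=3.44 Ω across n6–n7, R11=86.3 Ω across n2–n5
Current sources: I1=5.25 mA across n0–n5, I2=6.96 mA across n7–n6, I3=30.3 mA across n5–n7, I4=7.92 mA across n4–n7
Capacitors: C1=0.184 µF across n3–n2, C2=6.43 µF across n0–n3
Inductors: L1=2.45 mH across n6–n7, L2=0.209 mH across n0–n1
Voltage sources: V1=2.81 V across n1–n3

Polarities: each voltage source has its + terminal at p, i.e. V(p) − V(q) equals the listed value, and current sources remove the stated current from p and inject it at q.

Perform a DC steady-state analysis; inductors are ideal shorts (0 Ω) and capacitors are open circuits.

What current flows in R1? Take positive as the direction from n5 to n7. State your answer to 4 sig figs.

-0.01133 A

Element admittances at DC:
  Y(R1) = 0.3311 S between n5,n7
  Y(R2) = 0.0001704 S between n2,n5
  I1: injects 0.00525 A into n5 (from n0)
  Y(R3) = 0.06944 S between n7,n4
  Y(R4) = 0.007812 S between n5,n0
  Y(R5) = 0.003676 S between n3,n5
  Y(C1) = 0.000 S between n3,n2
  I2: injects 0.00696 A into n6 (from n7)
  I3: injects 0.0303 A into n7 (from n5)
  Y(R6) = 0.0004425 S between n7,n2
  Y(R7) = 0.1379 S between n4,n6
  Y(C2) = 0.000 S between n0,n3
  Y(R8) = 0.0006369 S between n0,n4
  L1: short n6↔n7 (DC inductor)
  L2: short n0↔n1 (DC inductor)
  Y(R9) = 0.5618 S between n5,n7
  Y(R10) = 0.2907 S between n6,n7
  Y(R11) = 0.01159 S between n2,n5
  I4: injects 0.00792 A into n7 (from n4)
  V1: constraint V(n1)−V(n3) = 2.81
Assemble and solve the 10×10 MNA system:
  V(n1)=0.000  V(n2)=-0.4176  V(n3)=-2.810  V(n4)=-0.4215  V(n5)=-0.4189  V(n6)=-0.3847  V(n7)=-0.3847
  i(L1)=0.001871  i(L2)=-0.008791  i(V1)=-0.008791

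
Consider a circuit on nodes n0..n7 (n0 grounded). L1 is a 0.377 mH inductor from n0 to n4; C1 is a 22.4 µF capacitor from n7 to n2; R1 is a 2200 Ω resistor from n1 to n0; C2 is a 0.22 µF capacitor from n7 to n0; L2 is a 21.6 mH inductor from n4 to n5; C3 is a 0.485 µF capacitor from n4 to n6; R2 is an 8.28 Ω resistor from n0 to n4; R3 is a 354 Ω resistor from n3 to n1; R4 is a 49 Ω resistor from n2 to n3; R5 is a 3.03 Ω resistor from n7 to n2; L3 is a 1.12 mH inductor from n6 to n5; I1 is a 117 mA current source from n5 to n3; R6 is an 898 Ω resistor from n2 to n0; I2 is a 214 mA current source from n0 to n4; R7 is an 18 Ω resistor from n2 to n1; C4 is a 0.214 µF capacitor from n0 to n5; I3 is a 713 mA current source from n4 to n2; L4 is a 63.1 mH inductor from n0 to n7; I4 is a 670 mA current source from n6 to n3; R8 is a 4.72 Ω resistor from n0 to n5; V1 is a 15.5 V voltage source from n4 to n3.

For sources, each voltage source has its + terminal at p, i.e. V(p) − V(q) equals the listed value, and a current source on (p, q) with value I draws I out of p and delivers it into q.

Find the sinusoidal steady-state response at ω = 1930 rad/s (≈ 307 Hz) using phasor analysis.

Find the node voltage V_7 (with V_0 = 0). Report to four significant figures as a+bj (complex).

Apply KCL at each of the 7 non-ground nodes and solve the resulting linear system.
Node n1: branches {R1, R3, R7} → V_1 = 11.34+4.430j
Node n2: branches {C1, R4, R5, R6, R7, I3} → V_2 = 12.80+4.657j
Node n3: branches {R3, R4, I1, I4, V1} → V_3 = -15.57+0.6753j
Node n4: branches {L1, L2, C3, R2, I2, I3, V1} → V_4 = -0.06688+0.6753j
Node n5: branches {L2, L3, I1, C4, R8} → V_5 = -3.607-0.3781j
Node n6: branches {C3, L3, I4} → V_6 = -3.614-1.831j
Node n7: branches {C1, C2, R5, L4} → V_7 = 12.72+4.967j
Source currents: i(V1)=-1.442-0.09187j

12.72+4.967j V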